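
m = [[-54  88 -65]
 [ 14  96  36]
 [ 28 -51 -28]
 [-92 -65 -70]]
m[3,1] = -65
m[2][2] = -28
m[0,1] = 88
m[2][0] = 28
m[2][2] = -28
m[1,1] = 96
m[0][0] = -54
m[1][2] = 36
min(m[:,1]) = -65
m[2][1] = -51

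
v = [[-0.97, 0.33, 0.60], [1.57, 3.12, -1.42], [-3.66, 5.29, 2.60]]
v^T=[[-0.97,1.57,-3.66], [0.33,3.12,5.29], [0.6,-1.42,2.60]]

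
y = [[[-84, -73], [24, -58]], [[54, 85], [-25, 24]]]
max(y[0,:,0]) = 24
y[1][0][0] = 54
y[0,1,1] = -58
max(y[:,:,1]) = 85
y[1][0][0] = 54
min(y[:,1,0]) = -25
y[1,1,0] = -25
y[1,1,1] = 24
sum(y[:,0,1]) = 12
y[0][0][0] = -84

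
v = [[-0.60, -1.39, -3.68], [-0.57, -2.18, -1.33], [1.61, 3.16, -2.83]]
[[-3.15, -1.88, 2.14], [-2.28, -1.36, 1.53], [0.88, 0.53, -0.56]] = v@[[0.37, 0.22, -0.25], [0.6, 0.36, -0.4], [0.57, 0.34, -0.39]]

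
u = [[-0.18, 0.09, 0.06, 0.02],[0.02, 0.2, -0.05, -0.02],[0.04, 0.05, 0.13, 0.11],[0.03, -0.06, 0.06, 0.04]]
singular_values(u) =[0.25, 0.2, 0.17, 0.0]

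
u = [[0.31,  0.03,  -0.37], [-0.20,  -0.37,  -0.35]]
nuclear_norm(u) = 1.02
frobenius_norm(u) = 0.73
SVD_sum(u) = [[-0.01, -0.15, -0.24],[-0.02, -0.26, -0.42]] + [[0.32, 0.18, -0.13], [-0.18, -0.11, 0.07]]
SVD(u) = [[0.50,0.87],[0.87,-0.5]] @ diag([0.5760807537126478, 0.4488106117304578]) @ [[-0.03, -0.53, -0.85], [0.82, 0.47, -0.33]]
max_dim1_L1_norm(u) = 0.92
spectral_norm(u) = 0.58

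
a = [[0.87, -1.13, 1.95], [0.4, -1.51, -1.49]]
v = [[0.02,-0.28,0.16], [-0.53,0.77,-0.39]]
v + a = [[0.89,-1.41,2.11], [-0.13,-0.74,-1.88]]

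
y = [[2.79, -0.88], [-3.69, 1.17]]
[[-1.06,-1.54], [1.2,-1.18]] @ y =[[2.73, -0.87], [7.7, -2.44]]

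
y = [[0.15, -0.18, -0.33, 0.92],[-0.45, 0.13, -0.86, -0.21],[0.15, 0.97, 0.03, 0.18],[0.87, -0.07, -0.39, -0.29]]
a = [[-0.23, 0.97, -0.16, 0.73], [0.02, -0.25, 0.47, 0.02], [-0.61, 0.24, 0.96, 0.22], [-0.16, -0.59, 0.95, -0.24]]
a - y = [[-0.38,1.15,0.17,-0.19], [0.47,-0.38,1.33,0.23], [-0.76,-0.73,0.93,0.04], [-1.03,-0.52,1.34,0.05]]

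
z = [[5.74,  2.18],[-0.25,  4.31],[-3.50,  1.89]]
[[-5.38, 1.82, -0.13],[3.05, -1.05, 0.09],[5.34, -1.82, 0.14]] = z@[[-1.18, 0.40, -0.03], [0.64, -0.22, 0.02]]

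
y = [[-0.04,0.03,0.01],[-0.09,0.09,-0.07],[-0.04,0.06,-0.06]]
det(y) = -0.00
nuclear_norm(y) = 0.22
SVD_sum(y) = [[-0.02, 0.02, -0.02], [-0.09, 0.09, -0.07], [-0.05, 0.06, -0.05]] + [[-0.02,  0.00,  0.03], [-0.0,  0.00,  0.00], [0.01,  -0.0,  -0.02]] + [[0.0, 0.00, 0.0], [-0.0, -0.0, -0.0], [0.0, 0.0, 0.00]]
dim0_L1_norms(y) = [0.17, 0.18, 0.14]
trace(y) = -0.01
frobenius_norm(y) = 0.18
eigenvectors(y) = [[-0.35+0.26j, -0.35-0.26j, -0.82+0.00j],[(-0.79+0j), -0.79-0.00j, -0.34+0.00j],[-0.43+0.07j, (-0.43-0.07j), 0.45+0.00j]]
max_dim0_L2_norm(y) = 0.11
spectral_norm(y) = 0.18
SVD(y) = [[-0.22, 0.86, 0.46], [-0.83, 0.09, -0.56], [-0.52, -0.50, 0.69]] @ diag([0.1757387477795023, 0.039602082189490746, 0.006896927950128636]) @ [[0.59, -0.64, 0.49], [-0.57, 0.10, 0.81], [0.57, 0.76, 0.30]]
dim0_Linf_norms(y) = [0.09, 0.09, 0.07]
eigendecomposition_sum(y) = [[(-0.02+0.02j), 0.02-0.02j, -0.01+0.02j], [(-0.04+0.01j), (0.05+0j), -0.04+0.02j], [(-0.02+0.01j), (0.03-0j), (-0.02+0.02j)]] + [[-0.02-0.02j, (0.02+0.02j), (-0.01-0.02j)], [-0.04-0.01j, (0.05-0j), -0.04-0.02j], [(-0.02-0.01j), (0.03+0j), -0.02-0.02j]] + [[-0.01-0.00j, -0.01+0.00j, 0.03-0.00j], [-0.00-0.00j, -0.01+0.00j, 0.01-0.00j], [0.00+0.00j, (0.01-0j), (-0.02+0j)]]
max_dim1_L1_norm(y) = 0.25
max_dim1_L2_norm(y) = 0.15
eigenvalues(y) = [(0.01+0.04j), (0.01-0.04j), (-0.03+0j)]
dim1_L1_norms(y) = [0.08, 0.25, 0.16]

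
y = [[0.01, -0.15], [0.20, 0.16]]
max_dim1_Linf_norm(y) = 0.2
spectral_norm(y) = 0.27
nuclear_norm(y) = 0.39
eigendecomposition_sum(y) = [[0.01+0.10j, (-0.07+0.04j)], [(0.1-0.05j), 0.08+0.06j]] + [[0.01-0.10j, -0.07-0.04j], [(0.1+0.05j), 0.08-0.06j]]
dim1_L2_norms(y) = [0.15, 0.26]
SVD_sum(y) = [[-0.07, -0.08], [0.17, 0.19]] + [[0.08, -0.07],[0.03, -0.03]]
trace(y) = 0.17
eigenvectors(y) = [[0.28-0.59j, 0.28+0.59j],  [-0.76+0.00j, (-0.76-0j)]]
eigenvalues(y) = [(0.09+0.16j), (0.09-0.16j)]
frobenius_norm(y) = 0.30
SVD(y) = [[0.39,-0.92], [-0.92,-0.39]] @ diag([0.2736077060876467, 0.11549382307922774]) @ [[-0.66, -0.75],  [-0.75, 0.66]]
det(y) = 0.03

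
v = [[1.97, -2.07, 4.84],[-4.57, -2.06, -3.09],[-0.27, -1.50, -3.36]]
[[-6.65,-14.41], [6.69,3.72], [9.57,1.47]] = v@ [[0.71,-0.95], [-1.42,2.55], [-2.27,-1.50]]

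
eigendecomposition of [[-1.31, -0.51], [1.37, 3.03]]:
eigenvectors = [[-0.95, 0.12], [0.31, -0.99]]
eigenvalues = [-1.14, 2.86]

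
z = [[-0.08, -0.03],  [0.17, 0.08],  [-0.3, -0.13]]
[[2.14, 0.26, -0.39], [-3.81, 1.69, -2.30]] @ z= [[-0.01, 0.01], [1.28, 0.55]]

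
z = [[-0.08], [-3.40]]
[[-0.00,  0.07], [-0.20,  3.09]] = z@[[0.06, -0.91]]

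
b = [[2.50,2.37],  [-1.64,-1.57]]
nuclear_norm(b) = 4.13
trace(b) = 0.93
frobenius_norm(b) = 4.13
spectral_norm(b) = 4.13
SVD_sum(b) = [[2.5, 2.37], [-1.65, -1.56]] + [[0.0, -0.00], [0.01, -0.01]]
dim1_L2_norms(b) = [3.44, 2.27]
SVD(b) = [[-0.83,  0.55], [0.55,  0.83]] @ diag([4.125689550831443, 0.009259058280888284]) @ [[-0.72,-0.69], [0.69,-0.72]]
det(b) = -0.04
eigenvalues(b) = [0.97, -0.04]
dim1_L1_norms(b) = [4.87, 3.21]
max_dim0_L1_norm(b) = 4.14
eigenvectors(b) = [[0.84, -0.68], [-0.54, 0.73]]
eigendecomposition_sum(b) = [[2.44, 2.28], [-1.58, -1.47]] + [[0.06, 0.09], [-0.06, -0.1]]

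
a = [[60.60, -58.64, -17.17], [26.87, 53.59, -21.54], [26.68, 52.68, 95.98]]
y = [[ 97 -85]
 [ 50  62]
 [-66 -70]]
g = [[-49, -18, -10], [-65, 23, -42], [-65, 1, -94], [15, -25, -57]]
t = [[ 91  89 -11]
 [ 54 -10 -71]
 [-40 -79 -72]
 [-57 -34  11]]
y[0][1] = -85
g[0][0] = -49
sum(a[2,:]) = 175.34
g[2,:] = [-65, 1, -94]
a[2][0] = 26.68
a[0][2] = -17.17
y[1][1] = 62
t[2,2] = -72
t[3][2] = 11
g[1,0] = -65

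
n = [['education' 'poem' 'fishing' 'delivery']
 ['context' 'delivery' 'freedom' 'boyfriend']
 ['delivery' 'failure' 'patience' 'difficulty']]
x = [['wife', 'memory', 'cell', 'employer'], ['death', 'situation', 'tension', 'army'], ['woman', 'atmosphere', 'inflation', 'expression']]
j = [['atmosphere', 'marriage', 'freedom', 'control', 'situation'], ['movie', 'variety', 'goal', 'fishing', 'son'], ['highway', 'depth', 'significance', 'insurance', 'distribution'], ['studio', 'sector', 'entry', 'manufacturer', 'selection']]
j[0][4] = 'situation'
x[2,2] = 'inflation'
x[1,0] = 'death'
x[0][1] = 'memory'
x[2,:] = ['woman', 'atmosphere', 'inflation', 'expression']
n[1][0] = 'context'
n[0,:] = ['education', 'poem', 'fishing', 'delivery']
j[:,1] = ['marriage', 'variety', 'depth', 'sector']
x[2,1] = 'atmosphere'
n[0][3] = 'delivery'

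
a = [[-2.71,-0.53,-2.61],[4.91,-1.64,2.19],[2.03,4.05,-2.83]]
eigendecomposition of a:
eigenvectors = [[-0.33+0.39j, (-0.33-0.39j), 0.36+0.00j], [0.52+0.28j, (0.52-0.28j), -0.69+0.00j], [0.63+0.00j, 0.63-0.00j, (0.62+0j)]]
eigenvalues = [(-0.51+3.05j), (-0.51-3.05j), (-6.17+0j)]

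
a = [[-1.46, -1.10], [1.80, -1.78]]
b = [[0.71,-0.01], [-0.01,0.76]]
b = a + [[2.17, 1.09],[-1.81, 2.54]]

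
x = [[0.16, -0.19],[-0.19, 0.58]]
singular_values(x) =[0.65, 0.09]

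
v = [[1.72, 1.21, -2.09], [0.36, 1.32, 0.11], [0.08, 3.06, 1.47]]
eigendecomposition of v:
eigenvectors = [[-0.83+0.00j, (-0.83-0j), 0.82+0.00j], [-0.11+0.18j, (-0.11-0.18j), (-0.27+0j)], [0.15+0.50j, (0.15-0.5j), 0.51+0.00j]]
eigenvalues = [(2.25+1.02j), (2.25-1.02j), (0.01+0j)]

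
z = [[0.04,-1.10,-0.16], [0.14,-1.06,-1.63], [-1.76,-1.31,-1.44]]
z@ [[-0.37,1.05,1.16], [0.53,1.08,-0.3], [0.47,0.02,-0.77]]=[[-0.67, -1.15, 0.50], [-1.38, -1.03, 1.74], [-0.72, -3.29, -0.54]]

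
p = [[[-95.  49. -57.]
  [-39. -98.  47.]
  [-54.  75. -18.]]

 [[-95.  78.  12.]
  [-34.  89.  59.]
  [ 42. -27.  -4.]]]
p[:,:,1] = [[49.0, -98.0, 75.0], [78.0, 89.0, -27.0]]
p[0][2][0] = -54.0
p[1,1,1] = 89.0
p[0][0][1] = 49.0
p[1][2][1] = -27.0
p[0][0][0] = -95.0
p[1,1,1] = 89.0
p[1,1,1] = 89.0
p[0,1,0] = -39.0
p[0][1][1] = -98.0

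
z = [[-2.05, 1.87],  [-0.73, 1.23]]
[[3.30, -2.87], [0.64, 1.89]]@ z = [[-4.67, 2.64], [-2.69, 3.52]]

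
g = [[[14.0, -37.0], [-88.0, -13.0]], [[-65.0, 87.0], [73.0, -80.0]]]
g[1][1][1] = -80.0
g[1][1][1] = -80.0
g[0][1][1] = -13.0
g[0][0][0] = 14.0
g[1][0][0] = -65.0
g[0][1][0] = -88.0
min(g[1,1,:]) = -80.0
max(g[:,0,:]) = 87.0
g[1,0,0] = -65.0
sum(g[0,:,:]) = -124.0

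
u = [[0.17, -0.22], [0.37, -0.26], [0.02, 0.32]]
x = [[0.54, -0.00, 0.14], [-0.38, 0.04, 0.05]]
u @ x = [[0.18, -0.01, 0.01], [0.3, -0.01, 0.04], [-0.11, 0.01, 0.02]]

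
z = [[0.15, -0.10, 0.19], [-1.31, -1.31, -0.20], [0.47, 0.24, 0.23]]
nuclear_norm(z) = 2.28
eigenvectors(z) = [[0.08, 0.57, -0.57], [0.98, -0.5, 0.46], [-0.17, 0.66, 0.68]]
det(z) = -0.00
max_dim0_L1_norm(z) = 1.93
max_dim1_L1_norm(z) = 2.82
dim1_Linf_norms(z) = [0.19, 1.31, 0.47]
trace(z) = -0.93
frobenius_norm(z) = 1.97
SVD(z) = [[-0.03, -0.74, -0.67], [0.96, -0.21, 0.18], [-0.27, -0.64, 0.72]] @ diag([1.937788765916204, 0.3423006480771504, 0.0022282313430090654]) @ [[-0.72, -0.68, -0.14], [-0.4, 0.57, -0.72], [-0.57, 0.46, 0.68]]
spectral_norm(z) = 1.94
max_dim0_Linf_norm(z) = 1.31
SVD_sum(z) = [[0.05,0.04,0.01], [-1.34,-1.27,-0.25], [0.38,0.36,0.07]] + [[0.1, -0.14, 0.18], [0.03, -0.04, 0.05], [0.09, -0.12, 0.16]] + [[0.0, -0.00, -0.00],  [-0.0, 0.00, 0.0],  [-0.0, 0.0, 0.0]]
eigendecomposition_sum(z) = [[-0.09, -0.11, -0.00], [-1.10, -1.30, -0.03], [0.19, 0.23, 0.01]] + [[0.24, 0.01, 0.19],[-0.21, -0.01, -0.17],[0.28, 0.01, 0.22]] + [[0.0, -0.0, -0.00], [-0.0, 0.00, 0.00], [-0.0, 0.00, 0.0]]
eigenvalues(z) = [-1.39, 0.46, 0.0]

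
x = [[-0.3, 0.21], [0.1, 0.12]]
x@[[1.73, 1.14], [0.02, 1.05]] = [[-0.51, -0.12], [0.18, 0.24]]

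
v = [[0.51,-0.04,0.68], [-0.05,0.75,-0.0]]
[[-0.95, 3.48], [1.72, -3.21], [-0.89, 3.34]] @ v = [[-0.66,2.65,-0.65], [1.04,-2.48,1.17], [-0.62,2.54,-0.61]]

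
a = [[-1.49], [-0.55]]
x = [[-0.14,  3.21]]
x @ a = [[-1.56]]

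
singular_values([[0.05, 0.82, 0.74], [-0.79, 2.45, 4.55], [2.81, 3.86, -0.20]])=[5.74, 4.29, 0.09]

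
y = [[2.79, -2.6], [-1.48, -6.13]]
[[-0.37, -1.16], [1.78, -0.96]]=y@[[-0.33,-0.22], [-0.21,0.21]]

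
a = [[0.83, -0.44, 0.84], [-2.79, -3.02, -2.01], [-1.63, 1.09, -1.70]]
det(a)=0.036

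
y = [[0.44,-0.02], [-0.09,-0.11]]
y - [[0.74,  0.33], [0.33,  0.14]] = [[-0.30, -0.35], [-0.42, -0.25]]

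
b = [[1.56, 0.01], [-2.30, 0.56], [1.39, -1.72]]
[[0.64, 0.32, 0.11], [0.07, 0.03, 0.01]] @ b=[[0.42,-0.00], [0.05,0.00]]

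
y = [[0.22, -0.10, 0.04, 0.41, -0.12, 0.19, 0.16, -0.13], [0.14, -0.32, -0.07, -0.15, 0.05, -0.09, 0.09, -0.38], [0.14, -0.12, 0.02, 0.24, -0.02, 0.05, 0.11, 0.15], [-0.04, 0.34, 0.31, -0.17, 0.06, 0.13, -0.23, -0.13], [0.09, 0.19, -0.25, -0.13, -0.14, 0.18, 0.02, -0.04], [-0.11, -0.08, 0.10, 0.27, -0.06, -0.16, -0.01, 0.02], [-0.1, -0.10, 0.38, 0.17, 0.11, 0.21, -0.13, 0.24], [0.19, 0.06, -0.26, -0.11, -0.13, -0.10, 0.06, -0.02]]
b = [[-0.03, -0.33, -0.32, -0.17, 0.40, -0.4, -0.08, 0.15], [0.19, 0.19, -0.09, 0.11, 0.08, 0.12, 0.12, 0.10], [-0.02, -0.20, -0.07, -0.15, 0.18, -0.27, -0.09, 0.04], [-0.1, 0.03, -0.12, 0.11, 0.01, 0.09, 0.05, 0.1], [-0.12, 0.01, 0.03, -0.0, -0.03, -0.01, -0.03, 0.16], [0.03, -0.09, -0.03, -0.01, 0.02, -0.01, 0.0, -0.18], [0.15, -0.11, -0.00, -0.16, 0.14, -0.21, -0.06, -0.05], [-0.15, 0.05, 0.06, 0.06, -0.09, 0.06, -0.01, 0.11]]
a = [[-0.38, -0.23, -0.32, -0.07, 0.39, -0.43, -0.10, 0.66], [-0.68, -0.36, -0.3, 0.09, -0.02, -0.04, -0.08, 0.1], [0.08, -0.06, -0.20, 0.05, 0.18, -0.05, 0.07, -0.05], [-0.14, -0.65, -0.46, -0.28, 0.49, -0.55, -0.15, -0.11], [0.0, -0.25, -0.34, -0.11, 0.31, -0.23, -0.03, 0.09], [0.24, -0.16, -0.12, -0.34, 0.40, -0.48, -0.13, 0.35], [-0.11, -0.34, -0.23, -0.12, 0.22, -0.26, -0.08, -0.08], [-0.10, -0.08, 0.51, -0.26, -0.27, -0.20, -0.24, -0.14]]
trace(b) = 0.21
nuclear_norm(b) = 1.99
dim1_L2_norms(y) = [0.57, 0.56, 0.36, 0.58, 0.42, 0.36, 0.57, 0.39]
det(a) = 0.00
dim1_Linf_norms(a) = [0.66, 0.68, 0.2, 0.65, 0.34, 0.48, 0.34, 0.51]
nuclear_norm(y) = 3.14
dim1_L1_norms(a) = [2.58, 1.67, 0.74, 2.83, 1.36, 2.22, 1.44, 1.8]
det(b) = -0.00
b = y @ a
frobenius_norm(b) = 1.11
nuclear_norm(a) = 4.30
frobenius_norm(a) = 2.27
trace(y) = -0.70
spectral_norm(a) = 1.80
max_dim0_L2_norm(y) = 0.64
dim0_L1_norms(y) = [1.03, 1.31, 1.43, 1.65, 0.69, 1.11, 0.81, 1.11]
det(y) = -0.00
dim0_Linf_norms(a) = [0.68, 0.65, 0.51, 0.34, 0.49, 0.55, 0.24, 0.66]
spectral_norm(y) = 0.82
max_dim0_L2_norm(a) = 0.94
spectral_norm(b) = 0.93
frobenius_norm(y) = 1.37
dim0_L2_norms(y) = [0.39, 0.55, 0.62, 0.64, 0.27, 0.42, 0.35, 0.51]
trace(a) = -1.61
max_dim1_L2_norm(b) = 0.77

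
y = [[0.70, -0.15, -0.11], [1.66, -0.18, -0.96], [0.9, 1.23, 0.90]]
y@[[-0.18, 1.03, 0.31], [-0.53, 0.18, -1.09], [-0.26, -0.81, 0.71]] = [[-0.02, 0.78, 0.30], [0.05, 2.46, 0.03], [-1.05, 0.42, -0.42]]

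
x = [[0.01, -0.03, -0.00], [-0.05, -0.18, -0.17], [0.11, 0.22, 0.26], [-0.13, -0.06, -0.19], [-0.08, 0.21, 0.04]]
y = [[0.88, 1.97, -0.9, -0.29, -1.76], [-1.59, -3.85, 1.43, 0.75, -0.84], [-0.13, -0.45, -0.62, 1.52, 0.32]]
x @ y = [[0.06,0.14,-0.05,-0.03,0.01], [0.26,0.67,-0.11,-0.38,0.18], [-0.29,-0.75,0.05,0.53,-0.3], [0.01,0.06,0.15,-0.30,0.22], [-0.41,-0.98,0.35,0.24,-0.02]]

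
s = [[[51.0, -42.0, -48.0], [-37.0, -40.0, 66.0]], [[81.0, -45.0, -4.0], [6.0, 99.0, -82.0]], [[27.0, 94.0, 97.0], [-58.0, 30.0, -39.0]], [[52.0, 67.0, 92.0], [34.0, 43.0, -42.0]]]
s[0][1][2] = 66.0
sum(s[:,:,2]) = 40.0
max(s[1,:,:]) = 99.0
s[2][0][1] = 94.0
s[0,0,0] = 51.0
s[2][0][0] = 27.0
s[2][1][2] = -39.0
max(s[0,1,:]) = 66.0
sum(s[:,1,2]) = -97.0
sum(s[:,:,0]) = 156.0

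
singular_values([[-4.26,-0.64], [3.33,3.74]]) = [6.22, 2.22]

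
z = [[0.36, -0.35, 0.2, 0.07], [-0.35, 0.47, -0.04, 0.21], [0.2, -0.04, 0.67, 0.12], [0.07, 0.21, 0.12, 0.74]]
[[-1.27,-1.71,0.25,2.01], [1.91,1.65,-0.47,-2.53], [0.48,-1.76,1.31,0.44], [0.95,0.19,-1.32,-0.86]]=z @ [[-0.72, -1.37, 0.51, 2.67], [3.55, 2.29, 0.63, -3.22], [1.12, -2.09, 2.27, -0.25], [0.16, 0.07, -2.38, -0.46]]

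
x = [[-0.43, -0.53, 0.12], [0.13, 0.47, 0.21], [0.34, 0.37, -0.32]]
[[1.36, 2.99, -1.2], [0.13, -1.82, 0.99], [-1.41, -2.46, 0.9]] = x@ [[-3.63, -1.7, -0.11],  [0.68, -3.97, 2.28],  [1.35, 1.28, -0.30]]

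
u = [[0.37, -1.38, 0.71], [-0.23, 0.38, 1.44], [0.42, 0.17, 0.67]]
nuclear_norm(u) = 3.69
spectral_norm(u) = 1.78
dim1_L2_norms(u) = [1.6, 1.51, 0.81]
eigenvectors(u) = [[(-0.8+0j), 0.73+0.00j, 0.73-0.00j], [(-0.52+0j), -0.32-0.47j, -0.32+0.47j], [(0.29+0j), 0.14-0.36j, 0.14+0.36j]]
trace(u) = 1.42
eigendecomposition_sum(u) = [[(-0.29+0j), (-0.43+0j), (0.57-0j)], [(-0.19+0j), (-0.28+0j), 0.37-0.00j], [0.11-0.00j, (0.16-0j), -0.21+0.00j]] + [[0.33+0.19j, (-0.47+0.19j), (0.07+0.87j)], [(-0.02-0.3j), (0.33+0.22j), (0.53-0.42j)], [(0.16-0.13j), (0.01+0.27j), 0.44+0.13j]] + [[0.33-0.19j,-0.47-0.19j,(0.07-0.87j)],[(-0.02+0.3j),(0.33-0.22j),0.53+0.42j],[0.16+0.13j,0.01-0.27j,0.44-0.13j]]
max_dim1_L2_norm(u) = 1.6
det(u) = -1.18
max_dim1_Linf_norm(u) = 1.44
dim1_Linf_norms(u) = [1.38, 1.44, 0.67]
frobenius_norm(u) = 2.34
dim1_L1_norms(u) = [2.46, 2.05, 1.26]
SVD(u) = [[0.66, 0.75, 0.09], [0.66, -0.63, 0.4], [0.35, -0.21, -0.91]] @ diag([1.7810050163638815, 1.4444509348567969, 0.4605242973807272]) @ [[0.13, -0.34, 0.93], [0.23, -0.90, -0.36], [-0.96, -0.26, 0.04]]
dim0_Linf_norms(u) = [0.42, 1.38, 1.44]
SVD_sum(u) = [[0.16, -0.39, 1.10], [0.16, -0.40, 1.1], [0.08, -0.21, 0.58]] + [[0.25, -0.97, -0.39],[-0.21, 0.83, 0.33],[-0.07, 0.27, 0.11]] + [[-0.04, -0.01, 0.00], [-0.18, -0.05, 0.01], [0.41, 0.11, -0.02]]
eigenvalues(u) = [(-0.78+0j), (1.1+0.54j), (1.1-0.54j)]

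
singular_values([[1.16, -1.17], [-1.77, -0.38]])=[2.15, 1.17]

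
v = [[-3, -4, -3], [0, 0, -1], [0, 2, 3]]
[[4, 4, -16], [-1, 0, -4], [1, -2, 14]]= v@ [[-1, 0, 0], [-1, -1, 1], [1, 0, 4]]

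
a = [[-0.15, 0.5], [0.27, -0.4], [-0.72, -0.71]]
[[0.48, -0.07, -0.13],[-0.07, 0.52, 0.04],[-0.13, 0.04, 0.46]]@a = [[0.00,  0.36],  [0.12,  -0.27],  [-0.3,  -0.41]]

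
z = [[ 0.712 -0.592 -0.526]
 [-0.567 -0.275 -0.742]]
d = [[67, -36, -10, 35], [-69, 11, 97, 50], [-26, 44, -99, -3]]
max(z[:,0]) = 0.712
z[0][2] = -0.526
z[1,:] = [-0.567, -0.275, -0.742]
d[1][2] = 97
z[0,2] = -0.526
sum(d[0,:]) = 56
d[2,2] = -99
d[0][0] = 67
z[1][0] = -0.567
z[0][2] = -0.526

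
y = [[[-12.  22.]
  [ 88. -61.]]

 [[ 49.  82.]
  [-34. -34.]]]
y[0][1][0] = 88.0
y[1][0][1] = 82.0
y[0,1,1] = -61.0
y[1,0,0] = 49.0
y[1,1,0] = -34.0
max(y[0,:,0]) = 88.0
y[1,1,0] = -34.0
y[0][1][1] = -61.0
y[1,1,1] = -34.0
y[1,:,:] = [[49.0, 82.0], [-34.0, -34.0]]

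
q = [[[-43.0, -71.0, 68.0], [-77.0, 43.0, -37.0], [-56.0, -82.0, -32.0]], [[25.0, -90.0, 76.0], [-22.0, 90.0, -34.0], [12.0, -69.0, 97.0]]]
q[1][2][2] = 97.0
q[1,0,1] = -90.0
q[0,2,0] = -56.0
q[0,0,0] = -43.0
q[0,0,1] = -71.0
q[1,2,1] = -69.0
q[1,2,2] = 97.0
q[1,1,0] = -22.0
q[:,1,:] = [[-77.0, 43.0, -37.0], [-22.0, 90.0, -34.0]]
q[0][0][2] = 68.0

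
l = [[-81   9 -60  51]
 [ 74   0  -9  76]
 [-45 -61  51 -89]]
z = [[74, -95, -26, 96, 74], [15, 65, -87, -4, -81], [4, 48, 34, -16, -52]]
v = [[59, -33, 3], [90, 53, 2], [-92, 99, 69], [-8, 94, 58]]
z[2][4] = -52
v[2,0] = -92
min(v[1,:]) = 2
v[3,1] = 94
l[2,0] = -45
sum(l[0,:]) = -81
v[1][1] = 53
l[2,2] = 51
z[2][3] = -16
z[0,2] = -26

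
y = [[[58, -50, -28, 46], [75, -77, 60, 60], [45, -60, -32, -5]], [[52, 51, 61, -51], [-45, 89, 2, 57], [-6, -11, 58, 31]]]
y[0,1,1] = -77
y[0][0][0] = 58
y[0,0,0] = 58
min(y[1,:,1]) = -11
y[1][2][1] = -11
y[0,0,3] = 46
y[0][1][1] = -77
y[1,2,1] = -11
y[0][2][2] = -32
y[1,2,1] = -11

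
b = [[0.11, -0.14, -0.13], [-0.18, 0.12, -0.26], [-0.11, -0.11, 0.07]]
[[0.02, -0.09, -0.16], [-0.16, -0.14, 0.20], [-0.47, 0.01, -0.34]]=b @ [[2.33, 0.08, 0.77], [1.85, 0.18, 2.06], [-0.14, 0.57, -0.35]]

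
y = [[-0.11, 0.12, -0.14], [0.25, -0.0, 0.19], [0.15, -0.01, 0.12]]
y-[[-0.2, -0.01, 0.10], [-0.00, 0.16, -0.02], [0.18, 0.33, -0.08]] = [[0.09, 0.13, -0.24], [0.25, -0.16, 0.21], [-0.03, -0.34, 0.2]]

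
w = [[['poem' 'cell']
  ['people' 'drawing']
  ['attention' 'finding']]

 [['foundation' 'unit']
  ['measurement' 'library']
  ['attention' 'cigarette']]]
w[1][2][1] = 'cigarette'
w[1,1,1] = 'library'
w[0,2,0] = 'attention'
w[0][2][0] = 'attention'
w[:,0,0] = ['poem', 'foundation']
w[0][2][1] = 'finding'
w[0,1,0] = 'people'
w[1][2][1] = 'cigarette'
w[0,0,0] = 'poem'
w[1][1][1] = 'library'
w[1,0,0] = 'foundation'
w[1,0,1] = 'unit'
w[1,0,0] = 'foundation'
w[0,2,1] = 'finding'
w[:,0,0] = ['poem', 'foundation']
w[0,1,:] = ['people', 'drawing']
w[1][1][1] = 'library'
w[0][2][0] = 'attention'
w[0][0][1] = 'cell'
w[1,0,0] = 'foundation'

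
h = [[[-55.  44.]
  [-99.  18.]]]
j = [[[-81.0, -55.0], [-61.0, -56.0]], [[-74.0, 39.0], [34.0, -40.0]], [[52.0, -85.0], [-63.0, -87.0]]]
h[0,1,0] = -99.0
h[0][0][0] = -55.0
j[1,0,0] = -74.0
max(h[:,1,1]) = 18.0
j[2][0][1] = -85.0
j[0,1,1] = -56.0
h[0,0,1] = 44.0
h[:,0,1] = [44.0]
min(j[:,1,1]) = -87.0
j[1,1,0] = 34.0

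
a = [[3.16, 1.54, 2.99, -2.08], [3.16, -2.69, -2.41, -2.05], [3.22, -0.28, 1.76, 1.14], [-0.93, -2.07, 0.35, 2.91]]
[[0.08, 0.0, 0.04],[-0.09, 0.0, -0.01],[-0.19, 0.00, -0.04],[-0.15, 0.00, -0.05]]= a@[[-0.05, -0.0, -0.01], [-0.0, -0.00, -0.0], [0.03, 0.0, 0.01], [-0.07, -0.0, -0.02]]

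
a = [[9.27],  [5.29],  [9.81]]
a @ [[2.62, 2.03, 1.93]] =[[24.29, 18.82, 17.89], [13.86, 10.74, 10.21], [25.70, 19.91, 18.93]]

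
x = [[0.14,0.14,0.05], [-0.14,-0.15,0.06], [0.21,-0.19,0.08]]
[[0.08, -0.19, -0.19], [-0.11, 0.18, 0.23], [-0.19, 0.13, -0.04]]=x@ [[-0.11, -0.24, -0.85], [0.75, -1.06, -0.60], [-0.28, -0.24, 0.30]]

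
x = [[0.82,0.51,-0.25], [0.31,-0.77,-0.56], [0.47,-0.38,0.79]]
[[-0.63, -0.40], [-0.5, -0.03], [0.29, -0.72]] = x@[[-0.53,-0.69], [-0.05,0.09], [0.66,-0.46]]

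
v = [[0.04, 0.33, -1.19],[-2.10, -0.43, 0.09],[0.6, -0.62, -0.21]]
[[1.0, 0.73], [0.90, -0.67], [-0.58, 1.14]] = v@[[-0.58, 0.50],[0.60, -1.06],[-0.69, -0.89]]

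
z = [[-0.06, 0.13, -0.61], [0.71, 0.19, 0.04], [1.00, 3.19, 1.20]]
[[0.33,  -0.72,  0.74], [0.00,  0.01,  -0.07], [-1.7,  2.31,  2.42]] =z @ [[0.13, -0.13, -0.38], [-0.34, 0.29, 1.22], [-0.62, 1.26, -0.91]]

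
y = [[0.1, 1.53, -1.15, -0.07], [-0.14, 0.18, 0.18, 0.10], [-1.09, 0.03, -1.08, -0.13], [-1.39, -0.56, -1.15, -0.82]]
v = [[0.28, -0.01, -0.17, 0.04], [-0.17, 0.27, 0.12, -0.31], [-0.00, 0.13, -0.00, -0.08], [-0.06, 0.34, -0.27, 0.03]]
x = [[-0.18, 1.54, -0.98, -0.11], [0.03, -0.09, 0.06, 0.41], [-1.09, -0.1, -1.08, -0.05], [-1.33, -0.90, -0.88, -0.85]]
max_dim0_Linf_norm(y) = 1.53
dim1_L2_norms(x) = [1.84, 0.43, 1.54, 2.02]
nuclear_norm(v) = 1.22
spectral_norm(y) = 2.58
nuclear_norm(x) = 4.96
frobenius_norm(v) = 0.73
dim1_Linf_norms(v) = [0.28, 0.31, 0.13, 0.34]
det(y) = 0.48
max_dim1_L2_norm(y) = 2.06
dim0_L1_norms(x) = [2.63, 2.63, 3.0, 1.42]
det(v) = 0.00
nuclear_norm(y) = 5.11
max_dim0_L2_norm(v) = 0.45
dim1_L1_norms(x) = [2.81, 0.59, 2.32, 3.96]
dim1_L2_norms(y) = [1.92, 0.31, 1.54, 2.06]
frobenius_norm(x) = 3.16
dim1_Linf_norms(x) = [1.54, 0.41, 1.09, 1.33]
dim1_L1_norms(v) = [0.5, 0.87, 0.21, 0.7]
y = v + x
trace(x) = -2.20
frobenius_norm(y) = 3.22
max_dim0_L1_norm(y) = 3.56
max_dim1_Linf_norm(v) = 0.34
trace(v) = 0.58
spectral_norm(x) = 2.45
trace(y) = -1.62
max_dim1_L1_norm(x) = 3.96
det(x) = 0.00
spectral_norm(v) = 0.55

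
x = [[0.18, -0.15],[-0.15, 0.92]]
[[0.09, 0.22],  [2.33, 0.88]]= x@ [[3.04,2.32], [3.03,1.33]]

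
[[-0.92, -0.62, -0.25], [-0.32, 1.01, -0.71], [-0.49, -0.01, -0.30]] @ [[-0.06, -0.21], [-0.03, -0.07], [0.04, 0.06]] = [[0.06, 0.22], [-0.04, -0.05], [0.02, 0.09]]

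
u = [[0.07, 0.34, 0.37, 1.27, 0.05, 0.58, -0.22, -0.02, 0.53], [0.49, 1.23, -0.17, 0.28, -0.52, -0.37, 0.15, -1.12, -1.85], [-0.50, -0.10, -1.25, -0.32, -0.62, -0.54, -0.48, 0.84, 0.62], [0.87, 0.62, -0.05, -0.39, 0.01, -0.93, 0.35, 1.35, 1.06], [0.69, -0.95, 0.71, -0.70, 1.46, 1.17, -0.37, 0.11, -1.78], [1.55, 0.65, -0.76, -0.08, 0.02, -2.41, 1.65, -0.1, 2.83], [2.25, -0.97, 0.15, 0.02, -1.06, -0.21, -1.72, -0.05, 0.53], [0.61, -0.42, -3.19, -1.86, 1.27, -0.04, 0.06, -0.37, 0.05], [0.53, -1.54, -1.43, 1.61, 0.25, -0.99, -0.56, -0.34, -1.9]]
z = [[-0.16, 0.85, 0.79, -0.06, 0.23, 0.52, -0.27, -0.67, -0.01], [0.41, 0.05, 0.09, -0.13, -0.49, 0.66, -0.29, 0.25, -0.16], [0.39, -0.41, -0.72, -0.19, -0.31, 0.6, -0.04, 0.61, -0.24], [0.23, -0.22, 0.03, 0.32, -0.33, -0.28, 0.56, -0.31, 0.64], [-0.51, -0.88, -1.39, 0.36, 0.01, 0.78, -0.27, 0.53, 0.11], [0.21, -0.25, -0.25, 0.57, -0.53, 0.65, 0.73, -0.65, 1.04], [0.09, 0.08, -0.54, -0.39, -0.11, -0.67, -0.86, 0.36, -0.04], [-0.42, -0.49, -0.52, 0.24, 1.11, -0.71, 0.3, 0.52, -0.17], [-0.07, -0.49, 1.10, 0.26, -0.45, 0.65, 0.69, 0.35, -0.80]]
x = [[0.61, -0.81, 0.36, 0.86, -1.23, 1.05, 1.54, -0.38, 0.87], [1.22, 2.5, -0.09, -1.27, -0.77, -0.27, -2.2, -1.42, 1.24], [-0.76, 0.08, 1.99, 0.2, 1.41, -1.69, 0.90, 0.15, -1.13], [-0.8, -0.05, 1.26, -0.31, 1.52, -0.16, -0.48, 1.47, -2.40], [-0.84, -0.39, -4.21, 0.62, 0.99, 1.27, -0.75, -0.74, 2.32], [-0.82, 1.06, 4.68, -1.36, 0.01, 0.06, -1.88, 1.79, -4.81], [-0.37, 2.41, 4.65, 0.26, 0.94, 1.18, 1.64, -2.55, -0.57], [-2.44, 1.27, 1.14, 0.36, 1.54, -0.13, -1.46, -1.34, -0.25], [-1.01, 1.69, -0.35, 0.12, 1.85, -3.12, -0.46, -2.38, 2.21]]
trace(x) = 8.35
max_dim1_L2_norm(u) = 4.47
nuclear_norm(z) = 10.80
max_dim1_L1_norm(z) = 4.88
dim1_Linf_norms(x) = [1.54, 2.5, 1.99, 2.4, 4.21, 4.81, 4.65, 2.44, 3.12]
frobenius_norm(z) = 4.65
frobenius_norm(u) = 9.30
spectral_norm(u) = 5.52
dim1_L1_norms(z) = [3.56, 2.53, 3.51, 2.92, 4.84, 4.88, 3.14, 4.48, 4.86]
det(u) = 81.31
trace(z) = -0.99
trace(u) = -5.28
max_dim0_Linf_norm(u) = 3.19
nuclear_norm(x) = 32.25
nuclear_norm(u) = 23.90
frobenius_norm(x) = 14.72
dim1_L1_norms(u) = [3.45, 6.18, 5.27, 5.63, 7.94, 10.05, 6.96, 7.87, 9.15]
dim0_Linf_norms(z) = [0.51, 0.88, 1.39, 0.57, 1.11, 0.78, 0.86, 0.67, 1.04]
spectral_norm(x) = 10.27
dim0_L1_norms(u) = [7.56, 6.82, 8.08, 6.53, 5.26, 7.24, 5.56, 4.3, 11.15]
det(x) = 0.01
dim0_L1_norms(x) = [8.87, 10.26, 18.73, 5.36, 10.26, 8.93, 11.31, 12.22, 15.8]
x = u @ z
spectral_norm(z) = 2.68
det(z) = -0.00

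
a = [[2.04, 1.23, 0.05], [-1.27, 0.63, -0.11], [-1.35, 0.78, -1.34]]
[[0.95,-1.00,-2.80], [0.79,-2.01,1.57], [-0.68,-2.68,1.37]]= a @ [[-0.21,0.63,-1.31], [1.07,-1.87,-0.11], [1.34,0.28,0.23]]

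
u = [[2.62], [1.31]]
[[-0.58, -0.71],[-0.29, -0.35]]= u@[[-0.22, -0.27]]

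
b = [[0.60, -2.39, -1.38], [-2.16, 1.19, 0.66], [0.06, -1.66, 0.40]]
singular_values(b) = [3.7, 1.65, 0.99]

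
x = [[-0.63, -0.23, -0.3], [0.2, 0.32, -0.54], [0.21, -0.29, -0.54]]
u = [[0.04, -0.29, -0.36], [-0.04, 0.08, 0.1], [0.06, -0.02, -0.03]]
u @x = [[-0.16, 0.0, 0.34], [0.06, 0.01, -0.09], [-0.05, -0.01, 0.01]]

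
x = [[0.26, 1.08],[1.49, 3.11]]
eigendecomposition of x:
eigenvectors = [[-0.91, -0.31], [0.41, -0.95]]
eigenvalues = [-0.22, 3.59]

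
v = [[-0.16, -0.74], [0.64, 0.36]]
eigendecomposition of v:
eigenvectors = [[0.73+0.00j, 0.73-0.00j], [(-0.26-0.63j), (-0.26+0.63j)]]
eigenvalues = [(0.1+0.64j), (0.1-0.64j)]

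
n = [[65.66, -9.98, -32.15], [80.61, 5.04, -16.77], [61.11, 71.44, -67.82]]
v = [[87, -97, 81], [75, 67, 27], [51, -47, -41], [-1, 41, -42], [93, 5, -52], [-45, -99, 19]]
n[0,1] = -9.98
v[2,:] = [51, -47, -41]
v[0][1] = -97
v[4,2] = -52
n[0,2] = -32.15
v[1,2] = 27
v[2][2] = -41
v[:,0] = [87, 75, 51, -1, 93, -45]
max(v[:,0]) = 93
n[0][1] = -9.98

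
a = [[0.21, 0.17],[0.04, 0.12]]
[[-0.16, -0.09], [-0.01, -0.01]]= a @[[-0.93, -0.54],[0.20, 0.12]]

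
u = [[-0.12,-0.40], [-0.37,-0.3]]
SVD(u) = [[-0.65, -0.76],[-0.76, 0.65]] @ diag([0.6059145971836571, 0.18484453175511129]) @ [[0.59, 0.81], [-0.81, 0.59]]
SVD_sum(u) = [[-0.23, -0.32],[-0.27, -0.37]] + [[0.11, -0.08], [-0.10, 0.07]]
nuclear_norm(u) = 0.79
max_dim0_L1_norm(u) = 0.7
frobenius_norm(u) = 0.63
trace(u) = -0.42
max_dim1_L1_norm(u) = 0.67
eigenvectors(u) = [[0.80, 0.64], [-0.61, 0.77]]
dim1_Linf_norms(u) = [0.4, 0.37]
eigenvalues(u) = [0.19, -0.61]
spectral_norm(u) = 0.61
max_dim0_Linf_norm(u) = 0.4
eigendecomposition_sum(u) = [[0.11, -0.09], [-0.09, 0.07]] + [[-0.23, -0.31],  [-0.28, -0.37]]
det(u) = -0.11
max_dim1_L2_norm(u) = 0.48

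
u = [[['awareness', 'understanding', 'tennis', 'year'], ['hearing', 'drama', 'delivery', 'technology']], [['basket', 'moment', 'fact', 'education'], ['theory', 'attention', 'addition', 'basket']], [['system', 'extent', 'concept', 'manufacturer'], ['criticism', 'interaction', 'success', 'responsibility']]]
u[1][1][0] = 'theory'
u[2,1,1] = 'interaction'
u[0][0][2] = 'tennis'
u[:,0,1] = ['understanding', 'moment', 'extent']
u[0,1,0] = 'hearing'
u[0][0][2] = 'tennis'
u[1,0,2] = 'fact'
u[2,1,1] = 'interaction'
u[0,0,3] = 'year'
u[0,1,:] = ['hearing', 'drama', 'delivery', 'technology']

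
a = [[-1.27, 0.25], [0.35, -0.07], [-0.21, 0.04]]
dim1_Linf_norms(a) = [1.27, 0.35, 0.21]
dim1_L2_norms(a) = [1.29, 0.36, 0.21]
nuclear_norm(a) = 1.36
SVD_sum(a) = [[-1.27, 0.25],  [0.35, -0.07],  [-0.21, 0.04]] + [[-0.0, -0.00], [-0.00, -0.0], [-0.0, -0.0]]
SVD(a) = [[-0.95, -0.04], [0.26, -0.62], [-0.16, -0.78]] @ diag([1.359594465701705, 0.001699656816759411]) @ [[0.98, -0.19], [0.19, 0.98]]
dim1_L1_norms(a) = [1.52, 0.42, 0.25]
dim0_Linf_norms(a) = [1.27, 0.25]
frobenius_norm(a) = 1.36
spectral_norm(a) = 1.36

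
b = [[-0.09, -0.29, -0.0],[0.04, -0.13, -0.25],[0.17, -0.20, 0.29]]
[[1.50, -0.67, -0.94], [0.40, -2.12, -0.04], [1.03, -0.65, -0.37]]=b @ [[-1.00, -7.09, 2.20],[-4.87, 4.50, 2.56],[0.79, 5.02, -0.8]]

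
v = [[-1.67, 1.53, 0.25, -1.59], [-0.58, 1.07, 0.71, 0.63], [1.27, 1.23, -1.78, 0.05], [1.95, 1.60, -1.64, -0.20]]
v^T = [[-1.67, -0.58, 1.27, 1.95],[1.53, 1.07, 1.23, 1.6],[0.25, 0.71, -1.78, -1.64],[-1.59, 0.63, 0.05, -0.2]]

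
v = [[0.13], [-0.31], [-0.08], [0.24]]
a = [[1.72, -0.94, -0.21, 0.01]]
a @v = [[0.53]]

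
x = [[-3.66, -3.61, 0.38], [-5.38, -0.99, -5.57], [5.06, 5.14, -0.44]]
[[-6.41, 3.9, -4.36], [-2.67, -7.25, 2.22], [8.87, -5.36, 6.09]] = x@[[1.18, -0.16, 0.27], [0.5, -0.75, 0.85], [-0.75, 1.59, -0.81]]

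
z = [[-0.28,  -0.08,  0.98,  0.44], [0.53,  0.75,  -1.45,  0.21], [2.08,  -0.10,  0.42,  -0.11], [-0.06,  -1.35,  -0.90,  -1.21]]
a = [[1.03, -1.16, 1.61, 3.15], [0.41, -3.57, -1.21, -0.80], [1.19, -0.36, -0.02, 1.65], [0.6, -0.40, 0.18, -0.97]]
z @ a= [[1.11, 0.08, -0.29, 0.37],[-0.75, -2.85, 0.01, -1.53],[2.54, -2.16, 3.44, 7.43],[-2.41, 5.7, 1.34, 0.58]]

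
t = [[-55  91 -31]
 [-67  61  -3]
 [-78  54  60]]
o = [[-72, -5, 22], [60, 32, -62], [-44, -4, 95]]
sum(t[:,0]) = -200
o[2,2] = 95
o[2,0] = -44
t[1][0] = -67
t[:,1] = [91, 61, 54]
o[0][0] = -72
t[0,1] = 91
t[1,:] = [-67, 61, -3]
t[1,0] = -67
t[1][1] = 61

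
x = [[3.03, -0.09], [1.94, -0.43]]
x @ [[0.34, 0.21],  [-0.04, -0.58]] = [[1.03,0.69],[0.68,0.66]]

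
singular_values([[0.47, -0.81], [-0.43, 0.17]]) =[1.01, 0.27]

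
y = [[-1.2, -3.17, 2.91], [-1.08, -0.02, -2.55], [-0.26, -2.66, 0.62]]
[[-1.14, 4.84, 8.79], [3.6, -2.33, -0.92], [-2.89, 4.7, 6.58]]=y @ [[-2.98, 1.53, -0.07], [1.34, -1.85, -2.37], [-0.16, 0.28, 0.41]]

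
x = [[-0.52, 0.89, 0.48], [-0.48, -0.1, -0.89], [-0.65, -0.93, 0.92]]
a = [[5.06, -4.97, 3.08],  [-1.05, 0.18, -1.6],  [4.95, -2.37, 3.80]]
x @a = [[-1.19,1.61,-1.2], [-6.73,4.48,-4.70], [2.24,0.88,2.98]]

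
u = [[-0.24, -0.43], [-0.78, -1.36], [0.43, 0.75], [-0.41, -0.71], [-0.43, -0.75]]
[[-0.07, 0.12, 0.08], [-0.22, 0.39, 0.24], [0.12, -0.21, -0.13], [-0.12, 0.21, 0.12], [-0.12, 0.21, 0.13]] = u @[[0.49, -1.18, 0.71], [-0.12, 0.39, -0.58]]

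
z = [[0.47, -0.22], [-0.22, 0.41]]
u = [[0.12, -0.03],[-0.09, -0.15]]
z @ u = [[0.08, 0.02],[-0.06, -0.05]]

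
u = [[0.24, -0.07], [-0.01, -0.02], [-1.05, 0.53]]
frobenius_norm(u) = 1.20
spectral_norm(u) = 1.20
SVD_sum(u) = [[0.22, -0.11], [-0.00, 0.0], [-1.05, 0.52]] + [[0.02,0.04], [-0.01,-0.02], [0.00,0.01]]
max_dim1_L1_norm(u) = 1.58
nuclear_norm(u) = 1.25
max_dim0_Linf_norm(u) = 1.05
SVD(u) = [[-0.20, 0.88], [0.00, -0.45], [0.98, 0.18]] @ diag([1.2016250905862897, 0.049971408560206536]) @ [[-0.9, 0.44], [0.44, 0.9]]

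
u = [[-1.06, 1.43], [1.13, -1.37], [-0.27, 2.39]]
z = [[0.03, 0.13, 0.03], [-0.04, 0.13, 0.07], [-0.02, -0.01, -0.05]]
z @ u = [[0.11, -0.06], [0.17, -0.07], [0.02, -0.13]]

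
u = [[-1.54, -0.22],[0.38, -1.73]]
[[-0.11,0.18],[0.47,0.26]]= u @[[0.11, -0.09],[-0.25, -0.17]]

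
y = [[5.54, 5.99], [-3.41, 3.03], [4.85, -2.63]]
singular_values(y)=[8.44, 6.83]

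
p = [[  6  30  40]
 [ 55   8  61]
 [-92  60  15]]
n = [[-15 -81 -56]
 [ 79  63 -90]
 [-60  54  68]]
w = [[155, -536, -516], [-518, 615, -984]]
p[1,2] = 61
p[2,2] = 15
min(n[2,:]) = -60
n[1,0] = 79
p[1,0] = 55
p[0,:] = [6, 30, 40]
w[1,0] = -518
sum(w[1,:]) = -887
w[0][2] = -516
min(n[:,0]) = -60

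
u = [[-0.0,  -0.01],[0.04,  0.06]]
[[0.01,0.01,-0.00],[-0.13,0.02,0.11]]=u @ [[-2.17, 1.42, 2.02], [-0.77, -0.57, 0.44]]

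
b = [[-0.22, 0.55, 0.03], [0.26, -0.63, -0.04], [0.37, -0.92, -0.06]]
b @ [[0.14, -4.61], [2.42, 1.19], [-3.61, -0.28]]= [[1.19, 1.66], [-1.34, -1.94], [-1.96, -2.78]]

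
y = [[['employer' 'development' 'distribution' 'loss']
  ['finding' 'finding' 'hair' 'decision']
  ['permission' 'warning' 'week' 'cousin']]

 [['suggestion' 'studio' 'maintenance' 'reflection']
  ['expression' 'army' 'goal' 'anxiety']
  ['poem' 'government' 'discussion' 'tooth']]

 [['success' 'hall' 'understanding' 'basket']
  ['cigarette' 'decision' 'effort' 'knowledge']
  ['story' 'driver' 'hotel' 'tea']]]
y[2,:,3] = ['basket', 'knowledge', 'tea']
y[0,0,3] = 'loss'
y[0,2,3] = 'cousin'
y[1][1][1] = 'army'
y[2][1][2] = 'effort'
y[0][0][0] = 'employer'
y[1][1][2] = 'goal'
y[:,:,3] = [['loss', 'decision', 'cousin'], ['reflection', 'anxiety', 'tooth'], ['basket', 'knowledge', 'tea']]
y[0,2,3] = 'cousin'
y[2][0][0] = 'success'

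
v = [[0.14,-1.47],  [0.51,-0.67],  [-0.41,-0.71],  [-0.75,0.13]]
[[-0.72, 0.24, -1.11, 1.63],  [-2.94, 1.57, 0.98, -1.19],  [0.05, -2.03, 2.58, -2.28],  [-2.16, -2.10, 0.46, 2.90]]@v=[[-0.75, 1.9], [0.88, 2.42], [-0.38, -0.84], [-3.74, 4.63]]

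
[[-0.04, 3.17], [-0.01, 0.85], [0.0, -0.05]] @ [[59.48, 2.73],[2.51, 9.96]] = [[5.58,31.46], [1.54,8.44], [-0.13,-0.50]]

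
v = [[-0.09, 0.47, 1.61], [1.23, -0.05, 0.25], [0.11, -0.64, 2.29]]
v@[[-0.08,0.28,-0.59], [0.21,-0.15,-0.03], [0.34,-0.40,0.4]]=[[0.65, -0.74, 0.68], [-0.02, 0.25, -0.62], [0.64, -0.79, 0.87]]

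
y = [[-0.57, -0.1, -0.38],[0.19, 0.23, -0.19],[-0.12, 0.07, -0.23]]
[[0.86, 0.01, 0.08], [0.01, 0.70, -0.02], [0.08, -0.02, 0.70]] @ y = [[-0.5,-0.08,-0.35], [0.13,0.16,-0.13], [-0.13,0.04,-0.19]]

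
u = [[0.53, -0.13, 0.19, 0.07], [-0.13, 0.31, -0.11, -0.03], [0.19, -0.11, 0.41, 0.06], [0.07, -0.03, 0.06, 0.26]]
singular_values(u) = [0.76, 0.27, 0.25, 0.23]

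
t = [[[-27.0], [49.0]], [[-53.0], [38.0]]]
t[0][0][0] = -27.0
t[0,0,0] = -27.0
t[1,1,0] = 38.0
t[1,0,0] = -53.0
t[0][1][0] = 49.0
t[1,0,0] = -53.0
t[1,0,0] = -53.0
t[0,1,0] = 49.0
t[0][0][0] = -27.0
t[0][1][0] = 49.0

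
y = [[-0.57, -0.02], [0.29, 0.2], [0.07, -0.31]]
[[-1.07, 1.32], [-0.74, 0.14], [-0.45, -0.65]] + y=[[-1.64, 1.3], [-0.45, 0.34], [-0.38, -0.96]]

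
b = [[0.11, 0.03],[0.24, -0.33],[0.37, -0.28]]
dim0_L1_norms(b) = [0.72, 0.64]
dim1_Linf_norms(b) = [0.11, 0.33, 0.37]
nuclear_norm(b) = 0.75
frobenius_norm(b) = 0.63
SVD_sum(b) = [[0.04, -0.04], [0.29, -0.28], [0.33, -0.32]] + [[0.07, 0.07], [-0.05, -0.05], [0.04, 0.04]]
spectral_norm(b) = 0.61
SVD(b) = [[-0.1, 0.73], [-0.65, -0.56], [-0.75, 0.39]] @ diag([0.6141136795294238, 0.13290744379015182]) @ [[-0.72, 0.69], [0.69, 0.72]]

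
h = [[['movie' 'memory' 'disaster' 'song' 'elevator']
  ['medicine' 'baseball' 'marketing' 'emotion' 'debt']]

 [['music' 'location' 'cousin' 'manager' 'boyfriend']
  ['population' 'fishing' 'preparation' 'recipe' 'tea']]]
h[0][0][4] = 'elevator'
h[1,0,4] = 'boyfriend'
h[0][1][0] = 'medicine'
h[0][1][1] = 'baseball'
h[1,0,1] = 'location'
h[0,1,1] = 'baseball'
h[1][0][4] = 'boyfriend'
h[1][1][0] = 'population'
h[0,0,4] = 'elevator'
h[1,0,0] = 'music'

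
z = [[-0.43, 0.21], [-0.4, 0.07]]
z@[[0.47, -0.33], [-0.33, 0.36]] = [[-0.27, 0.22],[-0.21, 0.16]]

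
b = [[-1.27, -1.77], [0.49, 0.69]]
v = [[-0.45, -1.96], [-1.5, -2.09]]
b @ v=[[3.23, 6.19], [-1.26, -2.4]]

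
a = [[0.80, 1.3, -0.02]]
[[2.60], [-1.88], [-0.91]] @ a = [[2.08, 3.38, -0.05],[-1.50, -2.44, 0.04],[-0.73, -1.18, 0.02]]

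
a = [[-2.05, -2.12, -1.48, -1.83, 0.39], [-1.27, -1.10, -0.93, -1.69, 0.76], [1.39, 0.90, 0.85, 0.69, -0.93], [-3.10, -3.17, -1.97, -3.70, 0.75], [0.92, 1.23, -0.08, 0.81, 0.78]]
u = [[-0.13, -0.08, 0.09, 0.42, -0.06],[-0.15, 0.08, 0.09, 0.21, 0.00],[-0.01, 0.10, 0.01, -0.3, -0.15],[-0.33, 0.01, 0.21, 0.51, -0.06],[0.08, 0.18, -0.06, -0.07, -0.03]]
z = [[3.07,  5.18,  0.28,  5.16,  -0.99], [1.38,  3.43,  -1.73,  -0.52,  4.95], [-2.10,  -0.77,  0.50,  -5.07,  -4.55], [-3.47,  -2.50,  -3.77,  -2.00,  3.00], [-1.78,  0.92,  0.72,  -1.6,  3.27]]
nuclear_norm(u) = 1.44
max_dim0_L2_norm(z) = 8.12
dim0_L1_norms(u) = [0.7, 0.45, 0.46, 1.51, 0.3]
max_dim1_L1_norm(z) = 14.74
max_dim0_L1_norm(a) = 8.73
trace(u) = 0.44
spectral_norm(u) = 0.87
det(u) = -0.00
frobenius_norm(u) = 0.94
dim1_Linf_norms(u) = [0.42, 0.21, 0.3, 0.51, 0.18]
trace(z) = 8.27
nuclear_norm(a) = 10.64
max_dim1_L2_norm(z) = 8.0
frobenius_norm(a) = 8.23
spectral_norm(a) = 8.05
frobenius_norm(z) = 14.84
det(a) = -0.02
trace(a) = -5.22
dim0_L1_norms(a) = [8.73, 8.52, 5.31, 8.72, 3.61]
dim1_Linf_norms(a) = [2.12, 1.69, 1.39, 3.7, 1.23]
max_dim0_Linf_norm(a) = 3.7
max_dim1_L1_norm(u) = 1.12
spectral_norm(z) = 10.67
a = u @ z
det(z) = 2256.98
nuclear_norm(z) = 28.57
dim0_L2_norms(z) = [5.56, 6.8, 4.25, 7.69, 8.12]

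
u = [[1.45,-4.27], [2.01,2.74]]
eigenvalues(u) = [(2.09+2.86j), (2.09-2.86j)]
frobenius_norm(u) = 5.65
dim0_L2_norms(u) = [2.48, 5.07]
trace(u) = 4.19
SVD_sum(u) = [[0.15, -4.32], [-0.09, 2.67]] + [[1.30, 0.05], [2.10, 0.07]]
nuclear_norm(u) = 7.55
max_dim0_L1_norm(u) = 7.01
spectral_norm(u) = 5.08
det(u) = 12.56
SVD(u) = [[-0.85, 0.53], [0.53, 0.85]] @ diag([5.075859603684692, 2.4736105764007945]) @ [[-0.03,1.0],  [1.0,0.03]]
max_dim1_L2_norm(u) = 4.51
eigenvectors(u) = [[0.82+0.00j, (0.82-0j)], [-0.12-0.55j, (-0.12+0.55j)]]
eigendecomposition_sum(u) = [[0.72+1.67j, (-2.13+1.57j)], [(1-0.74j), (1.37+1.19j)]] + [[(0.72-1.67j),(-2.13-1.57j)], [(1+0.74j),(1.37-1.19j)]]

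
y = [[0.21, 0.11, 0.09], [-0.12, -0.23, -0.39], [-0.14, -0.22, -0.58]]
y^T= [[0.21, -0.12, -0.14],[0.11, -0.23, -0.22],[0.09, -0.39, -0.58]]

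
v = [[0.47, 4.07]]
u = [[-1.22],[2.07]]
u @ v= [[-0.57, -4.97], [0.97, 8.42]]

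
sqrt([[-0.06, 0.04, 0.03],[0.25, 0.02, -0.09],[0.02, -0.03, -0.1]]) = [[(0.08+0.24j), (0.05-0.06j), (-0.01-0.04j)], [0.35-0.40j, 0.21+0.11j, (-0.05+0.14j)], [-0.05-0.03j, (-0.03+0.05j), (0.01+0.31j)]]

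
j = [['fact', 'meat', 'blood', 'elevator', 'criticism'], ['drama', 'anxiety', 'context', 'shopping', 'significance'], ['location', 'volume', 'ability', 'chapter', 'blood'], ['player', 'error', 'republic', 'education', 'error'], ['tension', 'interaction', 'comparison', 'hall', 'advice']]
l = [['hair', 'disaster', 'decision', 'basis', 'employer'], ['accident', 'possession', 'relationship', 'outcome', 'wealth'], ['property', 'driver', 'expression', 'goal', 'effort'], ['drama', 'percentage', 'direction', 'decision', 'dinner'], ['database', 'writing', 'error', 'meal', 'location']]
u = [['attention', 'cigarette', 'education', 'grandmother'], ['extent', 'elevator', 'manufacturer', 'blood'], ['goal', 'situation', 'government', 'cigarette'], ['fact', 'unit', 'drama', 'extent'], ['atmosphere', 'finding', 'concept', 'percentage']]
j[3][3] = 'education'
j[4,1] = 'interaction'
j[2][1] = 'volume'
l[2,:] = ['property', 'driver', 'expression', 'goal', 'effort']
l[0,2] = 'decision'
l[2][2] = 'expression'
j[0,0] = 'fact'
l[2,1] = 'driver'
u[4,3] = 'percentage'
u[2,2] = 'government'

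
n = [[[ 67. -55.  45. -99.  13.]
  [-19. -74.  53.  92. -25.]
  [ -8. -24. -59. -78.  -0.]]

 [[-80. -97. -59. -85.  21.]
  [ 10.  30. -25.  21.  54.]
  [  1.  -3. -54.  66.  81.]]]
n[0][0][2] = 45.0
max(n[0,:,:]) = 92.0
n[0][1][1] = -74.0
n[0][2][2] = -59.0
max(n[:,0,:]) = 67.0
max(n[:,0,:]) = 67.0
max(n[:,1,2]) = 53.0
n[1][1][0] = 10.0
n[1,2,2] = -54.0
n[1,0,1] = -97.0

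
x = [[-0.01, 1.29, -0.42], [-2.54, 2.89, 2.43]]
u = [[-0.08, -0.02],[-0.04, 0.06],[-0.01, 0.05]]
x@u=[[-0.05, 0.06], [0.06, 0.35]]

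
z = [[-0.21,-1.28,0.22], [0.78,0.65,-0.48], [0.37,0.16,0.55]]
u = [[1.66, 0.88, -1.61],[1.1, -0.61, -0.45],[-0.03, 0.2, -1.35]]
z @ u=[[-1.76, 0.64, 0.62], [2.02, 0.19, -0.9], [0.77, 0.34, -1.41]]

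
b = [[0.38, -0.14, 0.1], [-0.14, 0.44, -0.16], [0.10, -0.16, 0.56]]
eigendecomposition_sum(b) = [[0.13, -0.17, 0.22], [-0.17, 0.24, -0.30], [0.22, -0.30, 0.38]] + [[0.14,0.13,0.02], [0.13,0.12,0.02], [0.02,0.02,0.00]] + [[0.12, -0.10, -0.14], [-0.1, 0.08, 0.12], [-0.14, 0.12, 0.18]]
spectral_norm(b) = 0.74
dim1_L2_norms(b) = [0.42, 0.49, 0.59]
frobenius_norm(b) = 0.87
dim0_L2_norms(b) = [0.42, 0.49, 0.59]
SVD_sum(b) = [[0.13, -0.17, 0.22], [-0.17, 0.24, -0.30], [0.22, -0.30, 0.38]] + [[0.12,  -0.10,  -0.14], [-0.10,  0.08,  0.12], [-0.14,  0.12,  0.18]] + [[0.14, 0.13, 0.02], [0.13, 0.12, 0.02], [0.02, 0.02, 0.00]]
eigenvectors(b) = [[-0.41,0.72,-0.56], [0.57,0.69,0.46], [-0.71,0.13,0.69]]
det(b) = 0.07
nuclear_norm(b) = 1.38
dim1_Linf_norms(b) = [0.38, 0.44, 0.56]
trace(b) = 1.38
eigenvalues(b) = [0.74, 0.26, 0.37]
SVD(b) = [[-0.41, -0.56, 0.72], [0.57, 0.46, 0.69], [-0.71, 0.69, 0.13]] @ diag([0.7444704170866736, 0.371685440116528, 0.26384414279679885]) @ [[-0.41, 0.57, -0.71], [-0.56, 0.46, 0.69], [0.72, 0.69, 0.13]]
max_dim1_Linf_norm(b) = 0.56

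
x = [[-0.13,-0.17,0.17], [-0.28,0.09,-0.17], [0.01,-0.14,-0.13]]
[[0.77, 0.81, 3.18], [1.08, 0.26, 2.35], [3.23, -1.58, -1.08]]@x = [[-0.3,  -0.50,  -0.42], [-0.19,  -0.49,  -0.17], [0.01,  -0.54,  0.96]]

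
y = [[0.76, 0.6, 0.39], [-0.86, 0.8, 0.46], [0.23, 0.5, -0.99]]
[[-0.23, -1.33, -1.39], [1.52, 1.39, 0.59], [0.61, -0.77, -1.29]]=y @ [[-0.96, -1.7, -1.32],[1.04, -0.24, -0.97],[-0.31, 0.26, 0.51]]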